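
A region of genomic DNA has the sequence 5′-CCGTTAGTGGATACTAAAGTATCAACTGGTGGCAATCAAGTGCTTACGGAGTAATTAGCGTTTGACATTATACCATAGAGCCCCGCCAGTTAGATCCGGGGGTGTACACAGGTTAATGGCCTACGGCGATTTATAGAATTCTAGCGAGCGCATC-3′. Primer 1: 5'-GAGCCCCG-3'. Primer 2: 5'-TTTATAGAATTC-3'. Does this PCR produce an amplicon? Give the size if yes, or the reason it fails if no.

Primer 1 (GAGCCCCG) matches the top strand at positions 78–85 (3' end points downstream).
Primer 2 (TTTATAGAATTC) also matches the top strand directly, at positions 130–141 — its reverse complement GAATTCTATAAA is not present.
Both primers anneal to the bottom strand with 3' ends pointing the same way, so neither can prime synthesis back toward the other.

No product — both primers anneal to the same strand and extend in the same direction.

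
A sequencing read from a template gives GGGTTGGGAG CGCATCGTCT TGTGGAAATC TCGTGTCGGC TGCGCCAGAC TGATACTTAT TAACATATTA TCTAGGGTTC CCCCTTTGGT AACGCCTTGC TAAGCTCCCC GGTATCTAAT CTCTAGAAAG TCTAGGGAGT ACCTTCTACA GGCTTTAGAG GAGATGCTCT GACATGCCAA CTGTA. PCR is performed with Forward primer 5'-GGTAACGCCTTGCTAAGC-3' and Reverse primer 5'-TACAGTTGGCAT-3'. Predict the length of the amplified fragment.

Scanning the template, GGTAACGCCTTGCTAAGC occurs at positions 88–105; this primer anneals to the bottom strand there with its 3' end pointing downstream.
Reverse complement of the reverse primer: ATGCCAACTGTA. This occurs on the top strand at positions 174–185.
The product runs from position 88 to position 185, so its length is 185 − 88 + 1 = 98 bp.

98 bp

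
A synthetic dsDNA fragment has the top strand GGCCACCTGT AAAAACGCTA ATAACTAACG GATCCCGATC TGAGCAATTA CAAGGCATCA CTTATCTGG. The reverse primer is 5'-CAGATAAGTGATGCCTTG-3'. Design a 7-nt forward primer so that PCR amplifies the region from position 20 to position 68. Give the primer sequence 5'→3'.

The reverse primer's reverse complement CAAGGCATCACTTATCTG matches the template at positions 51–68; the product starts at position 20.
The forward primer is identical to the top strand over positions 20–26: AATAACT.

5'-AATAACT-3'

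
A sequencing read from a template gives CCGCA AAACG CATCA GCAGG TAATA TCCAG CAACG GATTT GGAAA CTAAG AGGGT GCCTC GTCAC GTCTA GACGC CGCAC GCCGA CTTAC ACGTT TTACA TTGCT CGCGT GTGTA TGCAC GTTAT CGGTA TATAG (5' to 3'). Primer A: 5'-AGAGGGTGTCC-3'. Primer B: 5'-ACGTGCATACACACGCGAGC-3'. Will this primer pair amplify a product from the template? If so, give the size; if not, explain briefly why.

Primer A (AGAGGGTGTCC) does not match the top strand, and its reverse complement GGACACCCTCT does not match either.
With no annealing site for primer A, no amplification occurs.

No product — primer A has no binding site in the template.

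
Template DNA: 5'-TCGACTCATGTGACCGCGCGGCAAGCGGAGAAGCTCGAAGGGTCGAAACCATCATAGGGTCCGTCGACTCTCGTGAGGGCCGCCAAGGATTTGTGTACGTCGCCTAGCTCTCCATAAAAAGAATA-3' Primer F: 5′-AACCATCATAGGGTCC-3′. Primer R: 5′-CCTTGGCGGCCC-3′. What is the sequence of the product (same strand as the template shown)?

5'-AACCATCATAGGGTCCGTCGACTCTCGTGAGGGCCGCCAAGG-3'

Scanning the template, AACCATCATAGGGTCC occurs at positions 47–62; this primer anneals to the bottom strand there with its 3' end pointing downstream.
Reverse complement of the reverse primer: GGGCCGCCAAGG. This occurs on the top strand at positions 77–88.
The product is the template from position 47 through 88 (42 bp).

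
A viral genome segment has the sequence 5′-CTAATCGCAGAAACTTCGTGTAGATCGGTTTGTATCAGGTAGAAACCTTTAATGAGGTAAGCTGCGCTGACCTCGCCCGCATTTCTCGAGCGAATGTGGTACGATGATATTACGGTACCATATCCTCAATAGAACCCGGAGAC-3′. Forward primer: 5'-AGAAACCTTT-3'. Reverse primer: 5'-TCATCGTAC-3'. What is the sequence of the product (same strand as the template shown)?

Scanning the template, AGAAACCTTT occurs at positions 41–50; this primer anneals to the bottom strand there with its 3' end pointing downstream.
Taking the reverse complement of TCATCGTAC gives GTACGATGA, found at positions 99–107 on the template; the primer anneals here to the top strand with its 3' end pointing upstream.
The product is the template from position 41 through 107 (67 bp).

5'-AGAAACCTTTAATGAGGTAAGCTGCGCTGACCTCGCCCGCATTTCTCGAGCGAATGTGGTACGATGA-3'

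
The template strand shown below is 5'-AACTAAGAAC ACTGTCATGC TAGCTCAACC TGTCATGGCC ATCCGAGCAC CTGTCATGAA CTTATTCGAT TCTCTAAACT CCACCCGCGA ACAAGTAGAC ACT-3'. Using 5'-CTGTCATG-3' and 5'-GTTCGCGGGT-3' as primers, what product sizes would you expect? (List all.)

81 bp, 63 bp, 42 bp

The forward primer CTGTCATG matches the top strand at positions 12–19, 30–37, 51–58.
The reverse primer's reverse complement is ACCCGCGAAC, matching at positions 83–92.
Each forward site pairs with the reverse site to give a product ending at position 92: sizes 81, 63, 42 bp.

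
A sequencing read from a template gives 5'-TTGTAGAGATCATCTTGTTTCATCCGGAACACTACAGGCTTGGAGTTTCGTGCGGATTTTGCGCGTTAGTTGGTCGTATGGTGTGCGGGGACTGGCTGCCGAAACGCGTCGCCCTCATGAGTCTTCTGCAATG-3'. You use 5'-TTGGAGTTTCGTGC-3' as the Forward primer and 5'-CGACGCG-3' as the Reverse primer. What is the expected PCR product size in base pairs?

72 bp

The forward primer matches the template at positions 40–53.
Reverse complement of the reverse primer: CGCGTCG. This occurs on the top strand at positions 105–111.
Product length = (reverse-primer end) − (forward-primer start) + 1 = 111 − 40 + 1 = 72 bp.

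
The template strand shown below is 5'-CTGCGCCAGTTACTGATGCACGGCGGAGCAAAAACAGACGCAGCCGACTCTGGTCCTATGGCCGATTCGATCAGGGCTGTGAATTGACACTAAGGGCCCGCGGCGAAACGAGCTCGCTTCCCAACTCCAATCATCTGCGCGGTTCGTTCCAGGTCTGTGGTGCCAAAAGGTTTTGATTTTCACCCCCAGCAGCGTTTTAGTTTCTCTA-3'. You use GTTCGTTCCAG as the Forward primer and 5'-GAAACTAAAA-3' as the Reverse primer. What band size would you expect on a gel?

63 bp

The forward primer matches the template at positions 142–152.
Taking the reverse complement of GAAACTAAAA gives TTTTAGTTTC, found at positions 195–204 on the template; the primer anneals here to the top strand with its 3' end pointing upstream.
Amplicon spans positions 142–204: 63 bp.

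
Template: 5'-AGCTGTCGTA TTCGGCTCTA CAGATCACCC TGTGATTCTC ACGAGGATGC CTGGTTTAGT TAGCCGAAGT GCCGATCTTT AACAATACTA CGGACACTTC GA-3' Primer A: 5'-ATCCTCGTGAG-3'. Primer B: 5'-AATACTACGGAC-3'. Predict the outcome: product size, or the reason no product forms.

Primer A (ATCCTCGTGAG) has reverse complement CTCACGAGGAT, which matches the top strand at positions 38–48; primer A anneals to the top strand there with its 3' end pointing upstream toward position 38.
Primer B (AATACTACGGAC) matches the top strand directly at positions 84–95; it anneals to the bottom strand with its 3' end pointing downstream toward position 95.
The 3' ends diverge (primer A extends toward position 1, primer B toward position 102), so the primers never converge on a shared product.

No product — the primers' 3' ends point away from each other.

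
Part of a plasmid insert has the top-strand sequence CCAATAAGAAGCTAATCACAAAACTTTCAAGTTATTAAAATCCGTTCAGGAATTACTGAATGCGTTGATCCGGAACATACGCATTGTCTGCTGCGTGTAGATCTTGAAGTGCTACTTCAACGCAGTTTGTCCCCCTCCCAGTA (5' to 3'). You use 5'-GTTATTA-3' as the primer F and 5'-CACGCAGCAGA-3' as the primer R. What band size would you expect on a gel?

67 bp

Scanning the template, GTTATTA occurs at positions 31–37; this primer anneals to the bottom strand there with its 3' end pointing downstream.
The reverse primer's reverse complement is TCTGCTGCGTG, which matches the template at positions 87–97.
Amplicon spans positions 31–97: 67 bp.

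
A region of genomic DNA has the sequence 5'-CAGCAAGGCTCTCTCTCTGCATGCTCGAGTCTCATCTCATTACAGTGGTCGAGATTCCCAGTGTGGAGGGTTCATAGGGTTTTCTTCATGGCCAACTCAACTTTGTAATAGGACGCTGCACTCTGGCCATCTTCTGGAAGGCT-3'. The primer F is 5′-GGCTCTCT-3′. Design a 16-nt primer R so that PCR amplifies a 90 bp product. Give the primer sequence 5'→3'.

The forward primer binds at positions 7–14, so a 90 bp product ends at position 7 + 90 − 1 = 96.
The reverse primer anneals to the top strand over positions 81–96, i.e. to TTTCTTCATGGCCAAC.
Its sequence written 5'→3' is the reverse complement: GTTGGCCATGAAGAAA.

5'-GTTGGCCATGAAGAAA-3'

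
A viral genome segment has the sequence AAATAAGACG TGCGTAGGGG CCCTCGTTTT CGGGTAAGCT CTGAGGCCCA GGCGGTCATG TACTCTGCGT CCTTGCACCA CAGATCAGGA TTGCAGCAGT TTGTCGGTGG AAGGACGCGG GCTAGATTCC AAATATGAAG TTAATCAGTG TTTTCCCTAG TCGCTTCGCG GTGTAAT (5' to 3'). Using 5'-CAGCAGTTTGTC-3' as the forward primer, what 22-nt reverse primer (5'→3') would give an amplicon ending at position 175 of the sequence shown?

5'-TACACCGCGAAGCGACTAGGGA-3'

The forward primer binds at positions 94–105; the product's 3' end on the top strand is position 175.
The reverse primer anneals to the top strand over positions 154–175, i.e. to TCCCTAGTCGCTTCGCGGTGTA.
Its sequence written 5'→3' is the reverse complement: TACACCGCGAAGCGACTAGGGA.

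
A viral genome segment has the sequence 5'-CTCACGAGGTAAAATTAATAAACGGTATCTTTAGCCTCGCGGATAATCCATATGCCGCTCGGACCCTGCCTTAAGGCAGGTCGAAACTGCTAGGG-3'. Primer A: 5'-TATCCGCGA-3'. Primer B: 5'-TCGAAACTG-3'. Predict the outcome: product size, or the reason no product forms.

No product — the primers' 3' ends point away from each other.

Primer A (TATCCGCGA) has reverse complement TCGCGGATA, which matches the top strand at positions 37–45; primer A anneals to the top strand there with its 3' end pointing upstream toward position 37.
Primer B (TCGAAACTG) matches the top strand directly at positions 81–89; it anneals to the bottom strand with its 3' end pointing downstream toward position 89.
The 3' ends diverge (primer A extends toward position 1, primer B toward position 95), so the primers never converge on a shared product.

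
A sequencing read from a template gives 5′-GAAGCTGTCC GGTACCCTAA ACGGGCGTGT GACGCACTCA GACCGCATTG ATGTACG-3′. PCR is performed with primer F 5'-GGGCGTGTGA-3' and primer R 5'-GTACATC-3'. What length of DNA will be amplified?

Scanning the template, GGGCGTGTGA occurs at positions 23–32; this primer anneals to the bottom strand there with its 3' end pointing downstream.
The reverse primer's reverse complement is GATGTAC, which matches the template at positions 50–56.
Product length = (reverse-primer end) − (forward-primer start) + 1 = 56 − 23 + 1 = 34 bp.

34 bp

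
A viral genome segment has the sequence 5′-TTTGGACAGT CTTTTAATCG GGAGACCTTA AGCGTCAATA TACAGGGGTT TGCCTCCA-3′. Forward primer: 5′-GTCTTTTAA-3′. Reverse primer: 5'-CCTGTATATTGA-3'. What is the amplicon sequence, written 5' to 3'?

5'-GTCTTTTAATCGGGAGACCTTAAGCGTCAATATACAGG-3'

Forward primer GTCTTTTAA is found on the top strand at positions 9–17.
The reverse primer's reverse complement is TCAATATACAGG, which matches the template at positions 35–46.
The product is the template from position 9 through 46 (38 bp).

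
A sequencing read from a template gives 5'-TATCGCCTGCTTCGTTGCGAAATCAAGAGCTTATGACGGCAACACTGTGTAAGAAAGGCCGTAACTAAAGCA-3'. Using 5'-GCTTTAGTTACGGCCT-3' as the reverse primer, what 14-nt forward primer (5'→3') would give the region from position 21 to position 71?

The reverse primer's reverse complement AGGCCGTAACTAAAGC matches the template at positions 56–71; the product starts at position 21.
The forward primer is identical to the top strand over positions 21–34: AATCAAGAGCTTAT.

5'-AATCAAGAGCTTAT-3'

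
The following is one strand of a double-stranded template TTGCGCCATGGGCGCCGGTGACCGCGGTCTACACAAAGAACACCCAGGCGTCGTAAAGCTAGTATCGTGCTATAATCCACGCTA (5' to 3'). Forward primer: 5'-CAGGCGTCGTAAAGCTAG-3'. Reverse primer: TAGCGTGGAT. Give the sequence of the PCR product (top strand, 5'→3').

5'-CAGGCGTCGTAAAGCTAGTATCGTGCTATAATCCACGCTA-3'

The forward primer matches the template at positions 45–62.
Reverse complement of the reverse primer: ATCCACGCTA. This occurs on the top strand at positions 75–84.
The product is the template from position 45 through 84 (40 bp).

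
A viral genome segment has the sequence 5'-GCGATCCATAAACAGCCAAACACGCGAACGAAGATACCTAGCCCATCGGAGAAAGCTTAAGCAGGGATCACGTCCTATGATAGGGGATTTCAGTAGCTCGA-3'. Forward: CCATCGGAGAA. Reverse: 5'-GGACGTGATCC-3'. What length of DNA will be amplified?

33 bp

Forward primer CCATCGGAGAA is found on the top strand at positions 43–53.
Reverse complement of the reverse primer: GGATCACGTCC. This occurs on the top strand at positions 65–75.
The product runs from position 43 to position 75, so its length is 75 − 43 + 1 = 33 bp.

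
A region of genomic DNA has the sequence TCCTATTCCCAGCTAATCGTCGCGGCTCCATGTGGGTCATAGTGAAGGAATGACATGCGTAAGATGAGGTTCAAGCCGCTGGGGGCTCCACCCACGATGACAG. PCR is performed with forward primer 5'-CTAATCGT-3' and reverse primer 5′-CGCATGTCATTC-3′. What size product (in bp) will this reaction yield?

47 bp

The forward primer matches the template at positions 13–20.
The reverse primer's reverse complement is GAATGACATGCG, which matches the template at positions 48–59.
The product runs from position 13 to position 59, so its length is 59 − 13 + 1 = 47 bp.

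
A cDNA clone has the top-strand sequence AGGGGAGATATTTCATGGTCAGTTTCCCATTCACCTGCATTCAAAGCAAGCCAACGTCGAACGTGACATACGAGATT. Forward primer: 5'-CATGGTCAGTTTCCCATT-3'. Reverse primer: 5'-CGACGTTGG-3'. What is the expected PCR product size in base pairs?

46 bp

Scanning the template, CATGGTCAGTTTCCCATT occurs at positions 14–31; this primer anneals to the bottom strand there with its 3' end pointing downstream.
The reverse primer's reverse complement is CCAACGTCG, which matches the template at positions 51–59.
The product runs from position 14 to position 59, so its length is 59 − 14 + 1 = 46 bp.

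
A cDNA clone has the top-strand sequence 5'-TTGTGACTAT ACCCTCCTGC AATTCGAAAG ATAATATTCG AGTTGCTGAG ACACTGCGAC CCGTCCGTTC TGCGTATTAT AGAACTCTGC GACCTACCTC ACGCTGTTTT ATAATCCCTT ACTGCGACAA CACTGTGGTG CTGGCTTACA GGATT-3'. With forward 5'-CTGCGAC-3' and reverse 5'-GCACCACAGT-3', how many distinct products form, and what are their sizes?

Three products: 88 bp, 55 bp, 20 bp

The forward primer CTGCGAC matches the top strand at positions 54–60, 87–93, 122–128.
The reverse primer's reverse complement is ACTGTGGTGC, matching at positions 132–141.
Each forward site pairs with the reverse site to give a product ending at position 141: sizes 88, 55, 20 bp.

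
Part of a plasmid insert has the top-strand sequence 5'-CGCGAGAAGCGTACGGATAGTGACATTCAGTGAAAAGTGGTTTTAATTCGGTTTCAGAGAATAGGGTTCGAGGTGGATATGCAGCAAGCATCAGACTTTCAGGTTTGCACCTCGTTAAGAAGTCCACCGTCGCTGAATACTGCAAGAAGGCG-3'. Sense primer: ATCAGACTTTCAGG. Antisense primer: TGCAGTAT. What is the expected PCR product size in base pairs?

55 bp

Forward primer ATCAGACTTTCAGG is found on the top strand at positions 90–103.
The reverse primer's reverse complement is ATACTGCA, which matches the template at positions 137–144.
The product runs from position 90 to position 144, so its length is 144 − 90 + 1 = 55 bp.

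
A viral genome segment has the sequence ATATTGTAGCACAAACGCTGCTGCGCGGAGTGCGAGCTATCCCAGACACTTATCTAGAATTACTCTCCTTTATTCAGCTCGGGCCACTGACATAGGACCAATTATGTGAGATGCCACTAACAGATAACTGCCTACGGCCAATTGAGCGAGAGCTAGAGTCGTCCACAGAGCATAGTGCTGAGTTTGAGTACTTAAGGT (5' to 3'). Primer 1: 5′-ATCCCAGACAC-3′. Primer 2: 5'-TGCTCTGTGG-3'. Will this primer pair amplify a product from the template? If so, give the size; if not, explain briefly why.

Primer 1 (ATCCCAGACAC) matches the top strand at positions 39–49; it acts as a forward primer.
Primer 2's reverse complement is CCACAGAGCA, matching the top strand at positions 163–172; it acts as a reverse primer.
The 3' ends face each other across positions 39–172, giving a 134 bp product.

Yes — a 134 bp product.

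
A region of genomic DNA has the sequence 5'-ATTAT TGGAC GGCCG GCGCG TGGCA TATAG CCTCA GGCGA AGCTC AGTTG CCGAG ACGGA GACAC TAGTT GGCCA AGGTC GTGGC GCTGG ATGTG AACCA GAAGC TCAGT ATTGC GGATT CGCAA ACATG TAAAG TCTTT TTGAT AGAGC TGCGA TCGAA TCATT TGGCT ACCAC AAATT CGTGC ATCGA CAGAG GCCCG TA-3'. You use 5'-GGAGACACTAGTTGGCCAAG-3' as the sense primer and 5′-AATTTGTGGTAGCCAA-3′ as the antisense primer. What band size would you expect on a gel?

The forward primer matches the template at positions 58–77.
The reverse primer's reverse complement is TTGGCTACCACAAATT, which matches the template at positions 165–180.
Amplicon spans positions 58–180: 123 bp.

123 bp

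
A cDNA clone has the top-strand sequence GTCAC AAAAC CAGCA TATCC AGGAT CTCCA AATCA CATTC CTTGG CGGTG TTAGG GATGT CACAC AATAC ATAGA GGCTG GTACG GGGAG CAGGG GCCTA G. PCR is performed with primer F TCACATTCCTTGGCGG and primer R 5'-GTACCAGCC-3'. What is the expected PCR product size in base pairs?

52 bp

Scanning the template, TCACATTCCTTGGCGG occurs at positions 33–48; this primer anneals to the bottom strand there with its 3' end pointing downstream.
Taking the reverse complement of GTACCAGCC gives GGCTGGTAC, found at positions 76–84 on the template; the primer anneals here to the top strand with its 3' end pointing upstream.
Amplicon spans positions 33–84: 52 bp.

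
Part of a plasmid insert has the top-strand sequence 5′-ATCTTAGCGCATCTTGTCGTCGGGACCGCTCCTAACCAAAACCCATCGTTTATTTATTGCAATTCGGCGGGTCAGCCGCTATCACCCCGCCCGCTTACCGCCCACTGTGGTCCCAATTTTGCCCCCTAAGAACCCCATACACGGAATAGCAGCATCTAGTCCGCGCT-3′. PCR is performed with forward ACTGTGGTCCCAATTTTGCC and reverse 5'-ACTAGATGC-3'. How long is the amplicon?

Scanning the template, ACTGTGGTCCCAATTTTGCC occurs at positions 104–123; this primer anneals to the bottom strand there with its 3' end pointing downstream.
The reverse primer's reverse complement is GCATCTAGT, which matches the template at positions 152–160.
The product runs from position 104 to position 160, so its length is 160 − 104 + 1 = 57 bp.

57 bp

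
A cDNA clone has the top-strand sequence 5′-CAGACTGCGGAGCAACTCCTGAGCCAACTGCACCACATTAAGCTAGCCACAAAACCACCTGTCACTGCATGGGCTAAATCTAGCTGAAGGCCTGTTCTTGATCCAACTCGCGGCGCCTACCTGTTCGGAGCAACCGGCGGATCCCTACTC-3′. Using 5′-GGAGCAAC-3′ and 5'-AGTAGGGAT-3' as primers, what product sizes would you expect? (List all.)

The forward primer GGAGCAAC matches the top strand at positions 9–16, 127–134.
The reverse primer's reverse complement is ATCCCTACT, matching at positions 141–149.
Each forward site pairs with the reverse site to give a product ending at position 149: sizes 141, 23 bp.

141 bp, 23 bp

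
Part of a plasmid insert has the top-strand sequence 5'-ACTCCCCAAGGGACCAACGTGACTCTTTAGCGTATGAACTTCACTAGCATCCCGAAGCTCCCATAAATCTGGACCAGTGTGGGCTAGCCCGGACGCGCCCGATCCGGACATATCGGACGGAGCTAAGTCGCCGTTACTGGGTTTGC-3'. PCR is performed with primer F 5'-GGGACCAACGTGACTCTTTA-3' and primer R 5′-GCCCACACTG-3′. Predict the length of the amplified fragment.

The forward primer matches the template at positions 10–29.
Taking the reverse complement of GCCCACACTG gives CAGTGTGGGC, found at positions 75–84 on the template; the primer anneals here to the top strand with its 3' end pointing upstream.
The product runs from position 10 to position 84, so its length is 84 − 10 + 1 = 75 bp.

75 bp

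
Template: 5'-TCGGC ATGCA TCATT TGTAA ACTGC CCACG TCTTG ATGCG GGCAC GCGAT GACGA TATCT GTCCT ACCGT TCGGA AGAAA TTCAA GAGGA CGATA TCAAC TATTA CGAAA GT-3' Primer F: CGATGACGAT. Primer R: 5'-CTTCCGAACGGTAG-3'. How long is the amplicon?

31 bp

The forward primer matches the template at positions 47–56.
The reverse primer's reverse complement is CTACCGTTCGGAAG, which matches the template at positions 64–77.
Amplicon spans positions 47–77: 31 bp.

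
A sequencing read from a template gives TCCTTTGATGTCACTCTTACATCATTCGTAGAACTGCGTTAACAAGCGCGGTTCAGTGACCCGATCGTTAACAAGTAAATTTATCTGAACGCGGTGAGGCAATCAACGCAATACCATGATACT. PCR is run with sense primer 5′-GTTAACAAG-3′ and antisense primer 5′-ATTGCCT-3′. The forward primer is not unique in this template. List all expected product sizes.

66 bp, 37 bp

The forward primer GTTAACAAG matches the top strand at positions 38–46, 67–75.
The reverse primer's reverse complement is AGGCAAT, matching at positions 97–103.
Each forward site pairs with the reverse site to give a product ending at position 103: sizes 66, 37 bp.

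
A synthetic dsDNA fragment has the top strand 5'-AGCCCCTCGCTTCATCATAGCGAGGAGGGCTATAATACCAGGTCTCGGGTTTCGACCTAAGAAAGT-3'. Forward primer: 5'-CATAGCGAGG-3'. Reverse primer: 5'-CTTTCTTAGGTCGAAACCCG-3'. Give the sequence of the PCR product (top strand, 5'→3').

The forward primer matches the template at positions 16–25.
Reverse complement of the reverse primer: CGGGTTTCGACCTAAGAAAG. This occurs on the top strand at positions 46–65.
The product is the template from position 16 through 65 (50 bp).

5'-CATAGCGAGGAGGGCTATAATACCAGGTCTCGGGTTTCGACCTAAGAAAG-3'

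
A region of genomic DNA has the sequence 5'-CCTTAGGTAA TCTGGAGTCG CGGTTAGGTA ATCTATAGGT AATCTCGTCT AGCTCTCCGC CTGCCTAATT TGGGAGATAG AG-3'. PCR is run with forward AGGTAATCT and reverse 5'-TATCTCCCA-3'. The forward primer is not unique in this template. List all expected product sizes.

The forward primer AGGTAATCT matches the top strand at positions 5–13, 26–34, 37–45.
The reverse primer's reverse complement is TGGGAGATA, matching at positions 71–79.
Each forward site pairs with the reverse site to give a product ending at position 79: sizes 75, 54, 43 bp.

75 bp, 54 bp, 43 bp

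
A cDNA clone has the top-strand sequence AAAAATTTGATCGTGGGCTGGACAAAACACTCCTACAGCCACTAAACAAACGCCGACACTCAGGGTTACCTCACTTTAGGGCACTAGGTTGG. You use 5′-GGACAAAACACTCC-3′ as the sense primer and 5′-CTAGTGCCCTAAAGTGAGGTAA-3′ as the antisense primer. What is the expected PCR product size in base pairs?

The forward primer matches the template at positions 20–33.
Reverse complement of the reverse primer: TTACCTCACTTTAGGGCACTAG. This occurs on the top strand at positions 66–87.
Amplicon spans positions 20–87: 68 bp.

68 bp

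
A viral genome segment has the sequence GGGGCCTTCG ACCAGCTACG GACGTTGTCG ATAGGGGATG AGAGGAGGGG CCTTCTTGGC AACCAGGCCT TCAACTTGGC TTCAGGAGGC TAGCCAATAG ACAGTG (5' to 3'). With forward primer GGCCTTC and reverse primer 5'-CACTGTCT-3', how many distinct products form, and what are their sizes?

Three products: 104 bp, 58 bp, 41 bp

The forward primer GGCCTTC matches the top strand at positions 3–9, 49–55, 66–72.
The reverse primer's reverse complement is AGACAGTG, matching at positions 99–106.
Each forward site pairs with the reverse site to give a product ending at position 106: sizes 104, 58, 41 bp.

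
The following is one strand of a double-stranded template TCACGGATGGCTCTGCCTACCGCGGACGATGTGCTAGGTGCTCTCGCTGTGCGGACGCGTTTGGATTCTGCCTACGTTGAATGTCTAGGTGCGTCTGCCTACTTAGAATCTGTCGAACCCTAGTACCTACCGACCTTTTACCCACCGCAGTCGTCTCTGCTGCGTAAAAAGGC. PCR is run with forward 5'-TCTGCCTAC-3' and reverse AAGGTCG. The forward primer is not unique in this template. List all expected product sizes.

126 bp, 71 bp, 44 bp

The forward primer TCTGCCTAC matches the top strand at positions 12–20, 67–75, 94–102.
The reverse primer's reverse complement is CGACCTT, matching at positions 131–137.
Each forward site pairs with the reverse site to give a product ending at position 137: sizes 126, 71, 44 bp.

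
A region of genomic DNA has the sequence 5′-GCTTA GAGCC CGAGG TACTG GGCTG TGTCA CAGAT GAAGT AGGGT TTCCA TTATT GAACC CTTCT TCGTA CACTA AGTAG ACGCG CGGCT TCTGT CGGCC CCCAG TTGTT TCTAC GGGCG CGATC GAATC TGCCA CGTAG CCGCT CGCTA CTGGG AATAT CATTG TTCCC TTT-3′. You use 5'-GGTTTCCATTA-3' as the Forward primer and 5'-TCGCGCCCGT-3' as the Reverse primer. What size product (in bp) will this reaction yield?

81 bp

Forward primer GGTTTCCATTA is found on the top strand at positions 43–53.
Reverse complement of the reverse primer: ACGGGCGCGA. This occurs on the top strand at positions 114–123.
The product runs from position 43 to position 123, so its length is 123 − 43 + 1 = 81 bp.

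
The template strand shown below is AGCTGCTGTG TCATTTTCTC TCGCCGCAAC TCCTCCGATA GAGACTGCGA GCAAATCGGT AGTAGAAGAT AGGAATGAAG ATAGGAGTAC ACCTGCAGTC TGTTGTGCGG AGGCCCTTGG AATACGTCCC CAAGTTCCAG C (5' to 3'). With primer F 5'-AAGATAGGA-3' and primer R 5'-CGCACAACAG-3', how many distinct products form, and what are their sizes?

The forward primer AAGATAGGA matches the top strand at positions 66–74, 78–86.
The reverse primer's reverse complement is CTGTTGTGCG, matching at positions 100–109.
Each forward site pairs with the reverse site to give a product ending at position 109: sizes 44, 32 bp.

Two products: 44 bp, 32 bp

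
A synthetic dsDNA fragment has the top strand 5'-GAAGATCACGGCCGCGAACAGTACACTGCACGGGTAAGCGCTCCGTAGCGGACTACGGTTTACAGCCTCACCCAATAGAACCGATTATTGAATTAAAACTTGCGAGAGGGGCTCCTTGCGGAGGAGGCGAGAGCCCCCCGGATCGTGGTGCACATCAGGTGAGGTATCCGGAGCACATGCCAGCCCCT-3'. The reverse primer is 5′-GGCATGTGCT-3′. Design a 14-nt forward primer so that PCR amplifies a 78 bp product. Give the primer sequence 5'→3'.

5'-GAGAGGGGCTCCTT-3'

The reverse primer's reverse complement AGCACATGCC matches the template at positions 172–181, so the product ends at position 181.
A 78 bp product then starts at position 181 − 78 + 1 = 104.
The forward primer is identical to the top strand there: GAGAGGGGCTCCTT.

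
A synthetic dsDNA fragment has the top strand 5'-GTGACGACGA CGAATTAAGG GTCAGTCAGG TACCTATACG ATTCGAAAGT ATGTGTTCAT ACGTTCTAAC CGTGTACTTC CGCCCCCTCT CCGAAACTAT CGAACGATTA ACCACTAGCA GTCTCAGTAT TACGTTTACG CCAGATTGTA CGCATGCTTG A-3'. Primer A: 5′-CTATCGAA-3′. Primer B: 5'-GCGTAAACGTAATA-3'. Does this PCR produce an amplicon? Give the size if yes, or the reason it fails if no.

Primer A (CTATCGAA) matches the top strand at positions 97–104; it acts as a forward primer.
Primer B's reverse complement is TATTACGTTTACGC, matching the top strand at positions 128–141; it acts as a reverse primer.
The 3' ends face each other across positions 97–141, giving a 45 bp product.

Yes — a 45 bp product.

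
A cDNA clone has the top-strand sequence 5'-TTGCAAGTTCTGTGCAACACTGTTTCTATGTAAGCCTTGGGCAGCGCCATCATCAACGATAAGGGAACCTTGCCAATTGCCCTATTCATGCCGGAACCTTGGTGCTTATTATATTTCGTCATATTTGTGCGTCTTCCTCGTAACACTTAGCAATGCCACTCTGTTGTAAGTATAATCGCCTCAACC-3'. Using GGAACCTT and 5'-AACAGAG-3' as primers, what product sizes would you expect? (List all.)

102 bp, 73 bp

The forward primer GGAACCTT matches the top strand at positions 64–71, 93–100.
The reverse primer's reverse complement is CTCTGTT, matching at positions 159–165.
Each forward site pairs with the reverse site to give a product ending at position 165: sizes 102, 73 bp.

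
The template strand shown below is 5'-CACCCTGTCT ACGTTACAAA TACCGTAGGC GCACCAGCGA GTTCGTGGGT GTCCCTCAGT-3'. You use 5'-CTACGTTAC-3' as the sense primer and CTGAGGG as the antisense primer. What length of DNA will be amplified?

The forward primer matches the template at positions 9–17.
Taking the reverse complement of CTGAGGG gives CCCTCAG, found at positions 53–59 on the template; the primer anneals here to the top strand with its 3' end pointing upstream.
The product runs from position 9 to position 59, so its length is 59 − 9 + 1 = 51 bp.

51 bp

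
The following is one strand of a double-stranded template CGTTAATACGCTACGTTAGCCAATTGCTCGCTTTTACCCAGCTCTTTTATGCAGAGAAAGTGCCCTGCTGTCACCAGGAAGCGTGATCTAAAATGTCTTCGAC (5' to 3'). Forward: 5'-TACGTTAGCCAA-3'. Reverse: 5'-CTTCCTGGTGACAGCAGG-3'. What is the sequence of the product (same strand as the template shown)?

Scanning the template, TACGTTAGCCAA occurs at positions 12–23; this primer anneals to the bottom strand there with its 3' end pointing downstream.
The reverse primer's reverse complement is CCTGCTGTCACCAGGAAG, which matches the template at positions 64–81.
The product is the template from position 12 through 81 (70 bp).

5'-TACGTTAGCCAATTGCTCGCTTTTACCCAGCTCTTTTATGCAGAGAAAGTGCCCTGCTGTCACCAGGAAG-3'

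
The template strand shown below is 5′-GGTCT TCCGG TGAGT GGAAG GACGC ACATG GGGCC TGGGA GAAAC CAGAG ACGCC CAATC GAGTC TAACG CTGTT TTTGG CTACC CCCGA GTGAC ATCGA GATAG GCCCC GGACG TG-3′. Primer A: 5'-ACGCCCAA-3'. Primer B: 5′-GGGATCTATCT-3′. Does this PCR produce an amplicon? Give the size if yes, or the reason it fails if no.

Primer B (GGGATCTATCT) does not match the top strand, and its reverse complement AGATAGATCCC does not match either.
With no annealing site for primer B, no amplification occurs.

No product — primer B has no binding site in the template.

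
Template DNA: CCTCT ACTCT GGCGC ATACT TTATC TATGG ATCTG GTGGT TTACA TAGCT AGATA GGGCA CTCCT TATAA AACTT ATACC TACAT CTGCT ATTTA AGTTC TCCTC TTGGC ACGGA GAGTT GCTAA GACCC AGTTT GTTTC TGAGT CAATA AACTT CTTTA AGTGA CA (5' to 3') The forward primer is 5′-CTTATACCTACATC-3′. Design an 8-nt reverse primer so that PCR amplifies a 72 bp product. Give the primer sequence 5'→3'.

5'-CTCAGAAA-3'

The forward primer binds at positions 73–86, so a 72 bp product ends at position 73 + 72 − 1 = 144.
The reverse primer anneals to the top strand over positions 137–144, i.e. to TTTCTGAG.
Its sequence written 5'→3' is the reverse complement: CTCAGAAA.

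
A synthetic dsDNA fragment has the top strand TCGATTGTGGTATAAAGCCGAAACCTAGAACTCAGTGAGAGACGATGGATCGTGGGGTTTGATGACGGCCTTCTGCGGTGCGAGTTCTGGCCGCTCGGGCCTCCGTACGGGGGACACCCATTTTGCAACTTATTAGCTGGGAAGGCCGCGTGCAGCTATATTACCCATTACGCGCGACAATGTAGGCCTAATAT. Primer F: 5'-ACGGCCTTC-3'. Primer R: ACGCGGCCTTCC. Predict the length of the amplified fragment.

Forward primer ACGGCCTTC is found on the top strand at positions 65–73.
The reverse primer's reverse complement is GGAAGGCCGCGT, which matches the template at positions 140–151.
The product runs from position 65 to position 151, so its length is 151 − 65 + 1 = 87 bp.

87 bp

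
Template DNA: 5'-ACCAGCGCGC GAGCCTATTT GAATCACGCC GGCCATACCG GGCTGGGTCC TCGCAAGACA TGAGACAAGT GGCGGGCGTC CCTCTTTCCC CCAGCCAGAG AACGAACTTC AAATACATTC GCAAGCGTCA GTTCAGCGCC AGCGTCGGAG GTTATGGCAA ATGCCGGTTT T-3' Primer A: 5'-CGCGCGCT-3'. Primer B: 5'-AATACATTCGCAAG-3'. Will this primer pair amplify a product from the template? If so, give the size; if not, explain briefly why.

Primer A (CGCGCGCT) has reverse complement AGCGCGCG, which matches the top strand at positions 4–11; primer A anneals to the top strand there with its 3' end pointing upstream toward position 4.
Primer B (AATACATTCGCAAG) matches the top strand directly at positions 112–125; it anneals to the bottom strand with its 3' end pointing downstream toward position 125.
The 3' ends diverge (primer A extends toward position 1, primer B toward position 171), so the primers never converge on a shared product.

No product — the primers' 3' ends point away from each other.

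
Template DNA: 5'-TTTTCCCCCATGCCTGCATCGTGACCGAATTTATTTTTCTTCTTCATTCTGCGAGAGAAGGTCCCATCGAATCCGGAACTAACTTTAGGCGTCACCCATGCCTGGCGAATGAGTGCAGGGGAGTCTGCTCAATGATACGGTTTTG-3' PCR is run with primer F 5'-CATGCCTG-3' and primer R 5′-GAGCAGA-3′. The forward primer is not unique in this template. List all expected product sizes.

122 bp, 34 bp

The forward primer CATGCCTG matches the top strand at positions 9–16, 97–104.
The reverse primer's reverse complement is TCTGCTC, matching at positions 124–130.
Each forward site pairs with the reverse site to give a product ending at position 130: sizes 122, 34 bp.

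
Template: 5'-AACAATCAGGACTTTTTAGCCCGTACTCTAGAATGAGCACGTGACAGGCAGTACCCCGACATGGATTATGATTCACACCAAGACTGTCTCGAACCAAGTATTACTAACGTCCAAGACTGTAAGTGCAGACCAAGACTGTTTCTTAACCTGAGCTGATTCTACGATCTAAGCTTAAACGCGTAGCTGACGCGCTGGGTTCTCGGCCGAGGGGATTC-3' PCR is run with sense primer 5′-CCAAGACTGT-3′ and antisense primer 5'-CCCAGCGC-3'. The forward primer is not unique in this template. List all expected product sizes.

119 bp, 86 bp, 67 bp

The forward primer CCAAGACTGT matches the top strand at positions 78–87, 111–120, 130–139.
The reverse primer's reverse complement is GCGCTGGG, matching at positions 189–196.
Each forward site pairs with the reverse site to give a product ending at position 196: sizes 119, 86, 67 bp.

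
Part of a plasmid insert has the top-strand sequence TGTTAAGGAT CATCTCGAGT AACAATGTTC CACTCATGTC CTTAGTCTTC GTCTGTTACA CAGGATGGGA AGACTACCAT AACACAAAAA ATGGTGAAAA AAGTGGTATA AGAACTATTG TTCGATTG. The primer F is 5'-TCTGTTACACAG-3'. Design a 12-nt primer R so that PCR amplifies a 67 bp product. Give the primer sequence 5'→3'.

5'-ATAGTTCTTATA-3'

The forward primer binds at positions 52–63, so a 67 bp product ends at position 52 + 67 − 1 = 118.
The reverse primer anneals to the top strand over positions 107–118, i.e. to TATAAGAACTAT.
Its sequence written 5'→3' is the reverse complement: ATAGTTCTTATA.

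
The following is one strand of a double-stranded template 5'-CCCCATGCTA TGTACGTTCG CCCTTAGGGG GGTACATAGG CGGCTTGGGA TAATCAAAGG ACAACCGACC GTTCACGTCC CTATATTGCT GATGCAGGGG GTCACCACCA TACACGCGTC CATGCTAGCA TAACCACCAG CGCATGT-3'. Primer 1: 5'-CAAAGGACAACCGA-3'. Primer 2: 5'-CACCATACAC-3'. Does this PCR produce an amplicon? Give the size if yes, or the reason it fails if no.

No product — both primers anneal to the same strand and extend in the same direction.

Primer 1 (CAAAGGACAACCGA) matches the top strand at positions 55–68 (3' end points downstream).
Primer 2 (CACCATACAC) also matches the top strand directly, at positions 106–115 — its reverse complement GTGTATGGTG is not present.
Both primers anneal to the bottom strand with 3' ends pointing the same way, so neither can prime synthesis back toward the other.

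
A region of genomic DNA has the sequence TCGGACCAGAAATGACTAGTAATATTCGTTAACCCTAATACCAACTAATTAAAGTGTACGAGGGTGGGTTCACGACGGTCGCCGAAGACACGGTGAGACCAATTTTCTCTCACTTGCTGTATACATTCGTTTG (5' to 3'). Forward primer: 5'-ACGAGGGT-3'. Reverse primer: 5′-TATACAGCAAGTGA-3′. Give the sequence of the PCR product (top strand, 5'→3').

5'-ACGAGGGTGGGTTCACGACGGTCGCCGAAGACACGGTGAGACCAATTTTCTCTCACTTGCTGTATA-3'

Forward primer ACGAGGGT is found on the top strand at positions 58–65.
Reverse complement of the reverse primer: TCACTTGCTGTATA. This occurs on the top strand at positions 110–123.
The product is the template from position 58 through 123 (66 bp).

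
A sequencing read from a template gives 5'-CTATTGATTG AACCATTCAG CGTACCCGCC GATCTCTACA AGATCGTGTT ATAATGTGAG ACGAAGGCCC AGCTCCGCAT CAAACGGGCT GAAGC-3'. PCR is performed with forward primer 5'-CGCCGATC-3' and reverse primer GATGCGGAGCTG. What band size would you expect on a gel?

55 bp

Scanning the template, CGCCGATC occurs at positions 27–34; this primer anneals to the bottom strand there with its 3' end pointing downstream.
Taking the reverse complement of GATGCGGAGCTG gives CAGCTCCGCATC, found at positions 70–81 on the template; the primer anneals here to the top strand with its 3' end pointing upstream.
Product length = (reverse-primer end) − (forward-primer start) + 1 = 81 − 27 + 1 = 55 bp.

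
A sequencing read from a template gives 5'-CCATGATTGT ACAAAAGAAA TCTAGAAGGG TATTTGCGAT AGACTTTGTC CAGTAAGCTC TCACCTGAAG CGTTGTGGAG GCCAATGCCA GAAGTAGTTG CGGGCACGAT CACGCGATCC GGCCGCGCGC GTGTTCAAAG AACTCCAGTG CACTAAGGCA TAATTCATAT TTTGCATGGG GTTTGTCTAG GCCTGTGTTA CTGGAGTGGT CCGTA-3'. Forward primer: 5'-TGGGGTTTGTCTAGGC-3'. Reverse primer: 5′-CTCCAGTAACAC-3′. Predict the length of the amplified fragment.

Scanning the template, TGGGGTTTGTCTAGGC occurs at positions 177–192; this primer anneals to the bottom strand there with its 3' end pointing downstream.
Reverse complement of the reverse primer: GTGTTACTGGAG. This occurs on the top strand at positions 195–206.
Product length = (reverse-primer end) − (forward-primer start) + 1 = 206 − 177 + 1 = 30 bp.

30 bp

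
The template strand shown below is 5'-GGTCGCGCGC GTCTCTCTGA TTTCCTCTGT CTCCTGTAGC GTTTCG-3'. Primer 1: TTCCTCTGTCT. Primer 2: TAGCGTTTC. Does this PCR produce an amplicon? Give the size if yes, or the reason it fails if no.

No product — both primers anneal to the same strand and extend in the same direction.

Primer 1 (TTCCTCTGTCT) matches the top strand at positions 22–32 (3' end points downstream).
Primer 2 (TAGCGTTTC) also matches the top strand directly, at positions 37–45 — its reverse complement GAAACGCTA is not present.
Both primers anneal to the bottom strand with 3' ends pointing the same way, so neither can prime synthesis back toward the other.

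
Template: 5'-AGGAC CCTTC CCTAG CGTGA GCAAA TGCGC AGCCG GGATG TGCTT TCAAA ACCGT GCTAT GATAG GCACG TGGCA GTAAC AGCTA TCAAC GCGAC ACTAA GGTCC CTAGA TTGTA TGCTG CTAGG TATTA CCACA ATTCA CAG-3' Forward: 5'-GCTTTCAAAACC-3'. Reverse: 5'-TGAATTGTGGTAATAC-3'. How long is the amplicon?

Forward primer GCTTTCAAAACC is found on the top strand at positions 42–53.
The reverse primer's reverse complement is GTATTACCACAATTCA, which matches the template at positions 125–140.
Product length = (reverse-primer end) − (forward-primer start) + 1 = 140 − 42 + 1 = 99 bp.

99 bp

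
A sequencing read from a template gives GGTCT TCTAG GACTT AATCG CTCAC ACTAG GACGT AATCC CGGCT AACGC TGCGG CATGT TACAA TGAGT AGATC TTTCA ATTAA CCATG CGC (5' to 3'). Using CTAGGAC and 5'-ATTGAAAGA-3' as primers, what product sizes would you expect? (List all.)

76 bp, 56 bp

The forward primer CTAGGAC matches the top strand at positions 7–13, 27–33.
The reverse primer's reverse complement is TCTTTCAAT, matching at positions 74–82.
Each forward site pairs with the reverse site to give a product ending at position 82: sizes 76, 56 bp.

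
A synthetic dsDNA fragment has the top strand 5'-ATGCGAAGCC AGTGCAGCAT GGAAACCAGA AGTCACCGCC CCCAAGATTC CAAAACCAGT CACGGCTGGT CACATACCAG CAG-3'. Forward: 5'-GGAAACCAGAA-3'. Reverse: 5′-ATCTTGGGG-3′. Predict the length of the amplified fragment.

The forward primer matches the template at positions 21–31.
Reverse complement of the reverse primer: CCCCAAGAT. This occurs on the top strand at positions 40–48.
Product length = (reverse-primer end) − (forward-primer start) + 1 = 48 − 21 + 1 = 28 bp.

28 bp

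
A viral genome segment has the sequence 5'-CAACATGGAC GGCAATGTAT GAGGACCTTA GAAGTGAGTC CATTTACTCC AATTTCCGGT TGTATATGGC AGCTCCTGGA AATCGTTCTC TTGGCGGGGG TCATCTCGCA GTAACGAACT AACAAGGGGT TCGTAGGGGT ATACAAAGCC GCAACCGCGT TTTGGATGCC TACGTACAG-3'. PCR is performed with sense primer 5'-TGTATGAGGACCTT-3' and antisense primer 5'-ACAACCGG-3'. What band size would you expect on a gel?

Scanning the template, TGTATGAGGACCTT occurs at positions 16–29; this primer anneals to the bottom strand there with its 3' end pointing downstream.
The reverse primer's reverse complement is CCGGTTGT, which matches the template at positions 56–63.
Product length = (reverse-primer end) − (forward-primer start) + 1 = 63 − 16 + 1 = 48 bp.

48 bp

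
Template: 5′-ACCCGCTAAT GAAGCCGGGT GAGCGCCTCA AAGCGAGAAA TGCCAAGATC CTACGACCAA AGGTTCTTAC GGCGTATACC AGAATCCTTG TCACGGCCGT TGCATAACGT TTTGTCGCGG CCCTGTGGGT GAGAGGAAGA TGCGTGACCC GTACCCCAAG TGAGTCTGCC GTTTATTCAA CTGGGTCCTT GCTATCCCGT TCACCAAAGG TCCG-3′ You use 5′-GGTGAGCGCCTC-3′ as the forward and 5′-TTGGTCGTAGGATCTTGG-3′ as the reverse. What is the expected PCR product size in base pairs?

Scanning the template, GGTGAGCGCCTC occurs at positions 18–29; this primer anneals to the bottom strand there with its 3' end pointing downstream.
Taking the reverse complement of TTGGTCGTAGGATCTTGG gives CCAAGATCCTACGACCAA, found at positions 43–60 on the template; the primer anneals here to the top strand with its 3' end pointing upstream.
Amplicon spans positions 18–60: 43 bp.

43 bp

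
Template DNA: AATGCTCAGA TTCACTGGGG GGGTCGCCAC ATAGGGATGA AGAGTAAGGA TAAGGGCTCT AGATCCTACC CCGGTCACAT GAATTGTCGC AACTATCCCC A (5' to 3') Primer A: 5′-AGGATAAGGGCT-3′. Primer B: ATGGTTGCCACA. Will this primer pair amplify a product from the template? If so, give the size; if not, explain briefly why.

No product — primer B has no binding site in the template.

Primer B (ATGGTTGCCACA) does not match the top strand, and its reverse complement TGTGGCAACCAT does not match either.
With no annealing site for primer B, no amplification occurs.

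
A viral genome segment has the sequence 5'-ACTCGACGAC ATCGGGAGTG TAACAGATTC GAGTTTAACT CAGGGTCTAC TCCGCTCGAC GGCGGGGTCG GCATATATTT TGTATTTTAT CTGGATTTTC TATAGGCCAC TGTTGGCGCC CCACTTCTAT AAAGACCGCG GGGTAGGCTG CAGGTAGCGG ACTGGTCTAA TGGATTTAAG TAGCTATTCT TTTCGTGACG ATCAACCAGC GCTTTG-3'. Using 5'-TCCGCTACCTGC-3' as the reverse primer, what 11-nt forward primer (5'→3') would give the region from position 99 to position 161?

The reverse primer's reverse complement GCAGGTAGCGGA matches the template at positions 150–161; the product starts at position 99.
The forward primer is identical to the top strand over positions 99–109: TCTATAGGCCA.

5'-TCTATAGGCCA-3'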